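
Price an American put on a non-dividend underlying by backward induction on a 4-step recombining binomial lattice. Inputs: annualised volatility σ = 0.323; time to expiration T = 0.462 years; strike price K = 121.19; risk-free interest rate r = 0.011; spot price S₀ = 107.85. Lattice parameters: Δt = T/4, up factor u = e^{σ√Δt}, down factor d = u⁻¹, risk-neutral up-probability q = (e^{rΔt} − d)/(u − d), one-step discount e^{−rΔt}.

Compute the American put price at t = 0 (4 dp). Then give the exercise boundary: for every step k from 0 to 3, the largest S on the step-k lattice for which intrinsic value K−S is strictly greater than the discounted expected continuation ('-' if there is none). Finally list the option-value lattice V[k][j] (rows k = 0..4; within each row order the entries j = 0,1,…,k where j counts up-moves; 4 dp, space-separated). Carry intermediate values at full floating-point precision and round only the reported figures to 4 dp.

price = 18.2373
boundary = - - 86.5910 96.6377
tree:
18.2373
25.7225 10.1234
34.5990 16.1114 3.6207
43.6011 24.5523 6.9498 0.0000
51.6674 34.5990 13.3400 0.0000 0.0000

params: Δt=0.11550 u=1.11602 d=0.89604 q=0.47836 e^(-rΔt)=0.99873
t_4 payoffs: 51.6674 34.5990 13.3400 0.0000 0.0000
t_3: node(3,0) S=77.5889 payoff=43.6011 vs cont=43.4473 → 43.6011 [stop]  node(3,1) S=96.6377 payoff=24.5523 vs cont=24.3984 → 24.5523 [stop]  node(3,2) S=120.3632 payoff=0.8268 vs cont=6.9498 → 6.9498 [wait]  node(3,3) S=149.9136 payoff=0.0000 vs cont=0.0000 → 0.0000 [wait]  ⇒ S*(3)=96.6377
t_2: node(2,0) S=86.5910 payoff=34.5990 vs cont=34.4451 → 34.5990 [stop]  node(2,1) S=107.8500 payoff=13.3400 vs cont=16.1114 → 16.1114 [wait]  node(2,2) S=134.3282 payoff=0.0000 vs cont=3.6207 → 3.6207 [wait]  ⇒ S*(2)=86.5910
t_1: node(1,0) S=96.6377 payoff=24.5523 vs cont=25.7225 → 25.7225 [wait]  node(1,1) S=120.3632 payoff=0.8268 vs cont=10.1234 → 10.1234 [wait]  ⇒ S*(1)=-
t_0: node(0,0) S=107.8500 payoff=13.3400 vs cont=18.2373 → 18.2373 [wait]  ⇒ S*(0)=-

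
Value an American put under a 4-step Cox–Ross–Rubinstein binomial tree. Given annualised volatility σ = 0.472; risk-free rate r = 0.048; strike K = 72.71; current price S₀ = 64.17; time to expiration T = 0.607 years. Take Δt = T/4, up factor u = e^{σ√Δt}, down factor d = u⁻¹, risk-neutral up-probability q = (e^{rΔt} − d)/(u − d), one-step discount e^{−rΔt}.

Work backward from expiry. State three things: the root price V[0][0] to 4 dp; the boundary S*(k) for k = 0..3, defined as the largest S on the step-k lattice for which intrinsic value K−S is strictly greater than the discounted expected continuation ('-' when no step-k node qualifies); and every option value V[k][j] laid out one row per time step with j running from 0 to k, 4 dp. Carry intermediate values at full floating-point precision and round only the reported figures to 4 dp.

params: Δt=0.15175 u=1.20186 d=0.83205 q=0.47393 e^(-rΔt)=0.99274
t_4 payoffs: 41.9547 28.2851 8.5400 0.0000 0.0000
t_3: node(3,0) S=36.9635 payoff=35.7465 vs cont=35.2188 → 35.7465 [stop]  node(3,1) S=53.3924 payoff=19.3176 vs cont=18.7899 → 19.3176 [stop]  node(3,2) S=77.1232 payoff=0.0000 vs cont=4.4600 → 4.4600 [wait]  node(3,3) S=111.4014 payoff=0.0000 vs cont=0.0000 → 0.0000 [wait]  ⇒ S*(3)=53.3924
t_2: node(2,0) S=44.4249 payoff=28.2851 vs cont=27.7574 → 28.2851 [stop]  node(2,1) S=64.1700 payoff=8.5400 vs cont=12.1871 → 12.1871 [wait]  node(2,2) S=92.6911 payoff=0.0000 vs cont=2.3293 → 2.3293 [wait]  ⇒ S*(2)=44.4249
t_1: node(1,0) S=53.3924 payoff=19.3176 vs cont=20.5059 → 20.5059 [wait]  node(1,1) S=77.1232 payoff=0.0000 vs cont=7.4606 → 7.4606 [wait]  ⇒ S*(1)=-
t_0: node(0,0) S=64.1700 payoff=8.5400 vs cont=14.2194 → 14.2194 [wait]  ⇒ S*(0)=-

price = 14.2194
boundary = - - 44.4249 53.3924
tree:
14.2194
20.5059 7.4606
28.2851 12.1871 2.3293
35.7465 19.3176 4.4600 0.0000
41.9547 28.2851 8.5400 0.0000 0.0000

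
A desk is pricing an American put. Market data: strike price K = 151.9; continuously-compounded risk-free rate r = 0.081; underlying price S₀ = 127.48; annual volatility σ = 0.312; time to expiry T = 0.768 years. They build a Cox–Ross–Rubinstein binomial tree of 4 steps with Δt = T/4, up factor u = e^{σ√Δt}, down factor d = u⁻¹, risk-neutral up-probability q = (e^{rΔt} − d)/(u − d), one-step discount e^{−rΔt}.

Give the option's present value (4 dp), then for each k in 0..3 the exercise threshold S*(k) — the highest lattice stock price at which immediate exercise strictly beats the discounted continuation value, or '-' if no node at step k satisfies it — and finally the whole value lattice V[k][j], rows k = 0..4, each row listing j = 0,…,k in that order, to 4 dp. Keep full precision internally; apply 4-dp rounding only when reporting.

price = 26.5973
boundary = - 111.1908 96.9831 111.1908
tree:
26.5973
40.7092 14.5247
54.9169 25.0233 5.3856
67.3093 40.7092 11.4681 0.0000
78.1181 54.9169 24.4200 0.0000 0.0000

Δt=0.19200  u=1.14650  d=0.87222  q=0.52302  discount=0.98457
step 4 (expiry): payoffs max(K−S,0) = 78.1181 54.9169 24.4200 0.0000 0.0000
step 3: (k=3,j=0): S=84.5907, (K−S)⁺=67.3093, hold=64.9652 ⇒ V=67.3093 exercise | (k=3,j=1): S=111.1908, (K−S)⁺=40.7092, hold=38.3651 ⇒ V=40.7092 exercise | (k=3,j=2): S=146.1555, (K−S)⁺=5.7445, hold=11.4681 ⇒ V=11.4681 continue | (k=3,j=3): S=192.1150, (K−S)⁺=0.0000, hold=0.0000 ⇒ V=0.0000 continue  boundary S*=111.1908
step 2: (k=2,j=0): S=96.9831, (K−S)⁺=54.9169, hold=52.5729 ⇒ V=54.9169 exercise | (k=2,j=1): S=127.4800, (K−S)⁺=24.4200, hold=25.0233 ⇒ V=25.0233 continue | (k=2,j=2): S=167.5669, (K−S)⁺=0.0000, hold=5.3856 ⇒ V=5.3856 continue  boundary S*=96.9831
step 1: (k=1,j=0): S=111.1908, (K−S)⁺=40.7092, hold=38.6758 ⇒ V=40.7092 exercise | (k=1,j=1): S=146.1555, (K−S)⁺=5.7445, hold=14.5247 ⇒ V=14.5247 continue  boundary S*=111.1908
step 0: (k=0,j=0): S=127.4800, (K−S)⁺=24.4200, hold=26.5973 ⇒ V=26.5973 continue  boundary S*=-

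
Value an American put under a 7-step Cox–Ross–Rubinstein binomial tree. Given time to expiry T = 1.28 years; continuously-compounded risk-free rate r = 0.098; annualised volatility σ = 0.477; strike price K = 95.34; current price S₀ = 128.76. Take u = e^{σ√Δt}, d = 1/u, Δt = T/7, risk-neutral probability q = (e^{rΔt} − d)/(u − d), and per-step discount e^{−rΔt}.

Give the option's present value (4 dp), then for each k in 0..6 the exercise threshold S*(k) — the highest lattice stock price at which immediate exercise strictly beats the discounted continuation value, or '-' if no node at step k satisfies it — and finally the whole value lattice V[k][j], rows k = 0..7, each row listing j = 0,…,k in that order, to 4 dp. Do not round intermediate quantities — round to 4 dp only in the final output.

price = 7.2238
boundary = - - - - 56.9432 69.8276 56.9432
tree:
7.2238
11.5163 3.0778
17.8559 5.4240 0.7799
26.7500 9.3713 1.5666 0.0000
38.3968 15.7627 3.1471 0.0000 0.0000
48.9037 25.5124 6.3221 0.0000 0.0000 0.0000
57.4720 38.3968 12.7001 0.0000 0.0000 0.0000 0.0000
64.4592 48.9037 25.5124 0.0000 0.0000 0.0000 0.0000 0.0000

Δt=0.18286  u=1.22627  d=0.81548  q=0.49320  discount=0.98224
step 7 (expiry): payoffs max(K−S,0) = 64.4592 48.9037 25.5124 0.0000 0.0000 0.0000 0.0000 0.0000
step 6: (k=6,j=0): S=37.8680, (K−S)⁺=57.4720, hold=55.7787 ⇒ V=57.4720 exercise | (k=6,j=1): S=56.9432, (K−S)⁺=38.3968, hold=36.7035 ⇒ V=38.3968 exercise | (k=6,j=2): S=85.6272, (K−S)⁺=9.7128, hold=12.7001 ⇒ V=12.7001 continue | (k=6,j=3): S=128.7600, (K−S)⁺=0.0000, hold=0.0000 ⇒ V=0.0000 continue | (k=6,j=4): S=193.6201, (K−S)⁺=0.0000, hold=0.0000 ⇒ V=0.0000 continue | (k=6,j=5): S=291.1520, (K−S)⁺=0.0000, hold=0.0000 ⇒ V=0.0000 continue | (k=6,j=6): S=437.8134, (K−S)⁺=0.0000, hold=0.0000 ⇒ V=0.0000 continue  boundary S*=56.9432
step 5: (k=5,j=0): S=46.4363, (K−S)⁺=48.9037, hold=47.2104 ⇒ V=48.9037 exercise | (k=5,j=1): S=69.8276, (K−S)⁺=25.5124, hold=25.2663 ⇒ V=25.5124 exercise | (k=5,j=2): S=105.0017, (K−S)⁺=0.0000, hold=6.3221 ⇒ V=6.3221 continue | (k=5,j=3): S=157.8940, (K−S)⁺=0.0000, hold=0.0000 ⇒ V=0.0000 continue | (k=5,j=4): S=237.4297, (K−S)⁺=0.0000, hold=0.0000 ⇒ V=0.0000 continue | (k=5,j=5): S=357.0297, (K−S)⁺=0.0000, hold=0.0000 ⇒ V=0.0000 continue  boundary S*=69.8276
step 4: (k=4,j=0): S=56.9432, (K−S)⁺=38.3968, hold=36.7035 ⇒ V=38.3968 exercise | (k=4,j=1): S=85.6272, (K−S)⁺=9.7128, hold=15.7627 ⇒ V=15.7627 continue | (k=4,j=2): S=128.7600, (K−S)⁺=0.0000, hold=3.1471 ⇒ V=3.1471 continue | (k=4,j=3): S=193.6201, (K−S)⁺=0.0000, hold=0.0000 ⇒ V=0.0000 continue | (k=4,j=4): S=291.1520, (K−S)⁺=0.0000, hold=0.0000 ⇒ V=0.0000 continue  boundary S*=56.9432
step 3: (k=3,j=0): S=69.8276, (K−S)⁺=25.5124, hold=26.7500 ⇒ V=26.7500 continue | (k=3,j=1): S=105.0017, (K−S)⁺=0.0000, hold=9.3713 ⇒ V=9.3713 continue | (k=3,j=2): S=157.8940, (K−S)⁺=0.0000, hold=1.5666 ⇒ V=1.5666 continue | (k=3,j=3): S=237.4297, (K−S)⁺=0.0000, hold=0.0000 ⇒ V=0.0000 continue  boundary S*=-
step 2: (k=2,j=0): S=85.6272, (K−S)⁺=9.7128, hold=17.8559 ⇒ V=17.8559 continue | (k=2,j=1): S=128.7600, (K−S)⁺=0.0000, hold=5.4240 ⇒ V=5.4240 continue | (k=2,j=2): S=193.6201, (K−S)⁺=0.0000, hold=0.7799 ⇒ V=0.7799 continue  boundary S*=-
step 1: (k=1,j=0): S=105.0017, (K−S)⁺=0.0000, hold=11.5163 ⇒ V=11.5163 continue | (k=1,j=1): S=157.8940, (K−S)⁺=0.0000, hold=3.0778 ⇒ V=3.0778 continue  boundary S*=-
step 0: (k=0,j=0): S=128.7600, (K−S)⁺=0.0000, hold=7.2238 ⇒ V=7.2238 continue  boundary S*=-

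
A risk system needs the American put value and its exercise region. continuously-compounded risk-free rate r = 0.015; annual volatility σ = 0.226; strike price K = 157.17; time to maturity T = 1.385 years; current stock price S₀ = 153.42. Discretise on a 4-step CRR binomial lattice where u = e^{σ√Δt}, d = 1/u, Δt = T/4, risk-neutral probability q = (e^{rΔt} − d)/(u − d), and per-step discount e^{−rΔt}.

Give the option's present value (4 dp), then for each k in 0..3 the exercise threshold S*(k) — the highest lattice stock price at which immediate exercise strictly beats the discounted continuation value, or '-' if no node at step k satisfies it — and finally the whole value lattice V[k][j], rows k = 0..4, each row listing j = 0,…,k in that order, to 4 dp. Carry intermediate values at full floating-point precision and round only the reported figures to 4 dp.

Δt=0.34625  u=1.14223  d=0.87548  q=0.48632  discount=0.99482
step 4 (expiry): payoffs max(K−S,0) = 67.0413 39.5794 3.7500 0.0000 0.0000
step 3: (k=3,j=0): S=102.9480, (K−S)⁺=54.2220, hold=53.4079 ⇒ V=54.2220 exercise | (k=3,j=1): S=134.3158, (K−S)⁺=22.8542, hold=22.0400 ⇒ V=22.8542 exercise | (k=3,j=2): S=175.2414, (K−S)⁺=0.0000, hold=1.9163 ⇒ V=1.9163 continue | (k=3,j=3): S=228.6368, (K−S)⁺=0.0000, hold=0.0000 ⇒ V=0.0000 continue  boundary S*=134.3158
step 2: (k=2,j=0): S=117.5906, (K−S)⁺=39.5794, hold=38.7652 ⇒ V=39.5794 exercise | (k=2,j=1): S=153.4200, (K−S)⁺=3.7500, hold=12.6060 ⇒ V=12.6060 continue | (k=2,j=2): S=200.1665, (K−S)⁺=0.0000, hold=0.9793 ⇒ V=0.9793 continue  boundary S*=117.5906
step 1: (k=1,j=0): S=134.3158, (K−S)⁺=22.8542, hold=26.3245 ⇒ V=26.3245 continue | (k=1,j=1): S=175.2414, (K−S)⁺=0.0000, hold=6.9156 ⇒ V=6.9156 continue  boundary S*=-
step 0: (k=0,j=0): S=153.4200, (K−S)⁺=3.7500, hold=16.7980 ⇒ V=16.7980 continue  boundary S*=-

price = 16.7980
boundary = - - 117.5906 134.3158
tree:
16.7980
26.3245 6.9156
39.5794 12.6060 0.9793
54.2220 22.8542 1.9163 0.0000
67.0413 39.5794 3.7500 0.0000 0.0000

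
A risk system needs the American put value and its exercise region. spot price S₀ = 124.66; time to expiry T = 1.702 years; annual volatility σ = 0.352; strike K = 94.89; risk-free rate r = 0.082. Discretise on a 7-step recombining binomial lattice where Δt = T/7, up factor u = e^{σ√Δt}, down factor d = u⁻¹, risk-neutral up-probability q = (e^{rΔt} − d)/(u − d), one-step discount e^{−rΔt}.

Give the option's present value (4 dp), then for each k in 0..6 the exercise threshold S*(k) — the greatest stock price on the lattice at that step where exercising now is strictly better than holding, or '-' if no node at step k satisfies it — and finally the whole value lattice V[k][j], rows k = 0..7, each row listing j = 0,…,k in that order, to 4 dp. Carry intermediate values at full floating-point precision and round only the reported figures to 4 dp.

price = 5.1255
boundary = - - - - 62.2596 74.0604 62.2596
tree:
5.1255
8.5481 2.0956
13.8656 3.8636 0.5089
21.7311 6.9844 1.0691 0.0000
32.6304 12.2941 2.2462 0.0000 0.0000
42.5510 20.8296 4.7190 0.0000 0.0000 0.0000
50.8907 32.6304 9.9144 0.0000 0.0000 0.0000 0.0000
57.9016 42.5510 20.8296 0.0000 0.0000 0.0000 0.0000 0.0000

params: Δt=0.24314 u=1.18954 d=0.84066 q=0.51444 e^(-rΔt)=0.98026
t_7 payoffs: 57.9016 42.5510 20.8296 0.0000 0.0000 0.0000 0.0000 0.0000
t_6: node(6,0) S=43.9993 payoff=50.8907 vs cont=49.0176 → 50.8907 [stop]  node(6,1) S=62.2596 payoff=32.6304 vs cont=30.7573 → 32.6304 [stop]  node(6,2) S=88.0981 payoff=6.7919 vs cont=9.9144 → 9.9144 [wait]  node(6,3) S=124.6600 payoff=0.0000 vs cont=0.0000 → 0.0000 [wait]  node(6,4) S=176.3956 payoff=0.0000 vs cont=0.0000 → 0.0000 [wait]  node(6,5) S=249.6021 payoff=0.0000 vs cont=0.0000 → 0.0000 [wait]  node(6,6) S=353.1903 payoff=0.0000 vs cont=0.0000 → 0.0000 [wait]  ⇒ S*(6)=62.2596
t_5: node(5,0) S=52.3390 payoff=42.5510 vs cont=40.6778 → 42.5510 [stop]  node(5,1) S=74.0604 payoff=20.8296 vs cont=20.5310 → 20.8296 [stop]  node(5,2) S=104.7965 payoff=0.0000 vs cont=4.7190 → 4.7190 [wait]  node(5,3) S=148.2885 payoff=0.0000 vs cont=0.0000 → 0.0000 [wait]  node(5,4) S=209.8302 payoff=0.0000 vs cont=0.0000 → 0.0000 [wait]  node(5,5) S=296.9125 payoff=0.0000 vs cont=0.0000 → 0.0000 [wait]  ⇒ S*(5)=74.0604
t_4: node(4,0) S=62.2596 payoff=32.6304 vs cont=30.7573 → 32.6304 [stop]  node(4,1) S=88.0981 payoff=6.7919 vs cont=12.2941 → 12.2941 [wait]  node(4,2) S=124.6600 payoff=0.0000 vs cont=2.2462 → 2.2462 [wait]  node(4,3) S=176.3956 payoff=0.0000 vs cont=0.0000 → 0.0000 [wait]  node(4,4) S=249.6021 payoff=0.0000 vs cont=0.0000 → 0.0000 [wait]  ⇒ S*(4)=62.2596
t_3: node(3,0) S=74.0604 payoff=20.8296 vs cont=21.7311 → 21.7311 [wait]  node(3,1) S=104.7965 payoff=0.0000 vs cont=6.9844 → 6.9844 [wait]  node(3,2) S=148.2885 payoff=0.0000 vs cont=1.0691 → 1.0691 [wait]  node(3,3) S=209.8302 payoff=0.0000 vs cont=0.0000 → 0.0000 [wait]  ⇒ S*(3)=-
t_2: node(2,0) S=88.0981 payoff=6.7919 vs cont=13.8656 → 13.8656 [wait]  node(2,1) S=124.6600 payoff=0.0000 vs cont=3.8636 → 3.8636 [wait]  node(2,2) S=176.3956 payoff=0.0000 vs cont=0.5089 → 0.5089 [wait]  ⇒ S*(2)=-
t_1: node(1,0) S=104.7965 payoff=0.0000 vs cont=8.5481 → 8.5481 [wait]  node(1,1) S=148.2885 payoff=0.0000 vs cont=2.0956 → 2.0956 [wait]  ⇒ S*(1)=-
t_0: node(0,0) S=124.6600 payoff=0.0000 vs cont=5.1255 → 5.1255 [wait]  ⇒ S*(0)=-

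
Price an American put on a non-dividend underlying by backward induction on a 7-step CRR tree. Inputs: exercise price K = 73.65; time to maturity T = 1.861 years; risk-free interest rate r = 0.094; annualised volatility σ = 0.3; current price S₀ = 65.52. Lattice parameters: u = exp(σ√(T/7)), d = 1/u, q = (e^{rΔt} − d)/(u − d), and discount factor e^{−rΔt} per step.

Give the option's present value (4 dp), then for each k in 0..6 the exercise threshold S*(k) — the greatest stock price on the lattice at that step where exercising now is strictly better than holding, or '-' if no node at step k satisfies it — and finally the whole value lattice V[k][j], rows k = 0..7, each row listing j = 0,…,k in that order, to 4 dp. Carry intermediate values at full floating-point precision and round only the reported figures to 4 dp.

price = 11.0603
boundary = - 56.1301 48.0858 56.1301 48.0858 56.1301 65.5200
tree:
11.0603
17.5199 6.1366
25.5642 10.5611 2.6971
32.4556 17.5199 5.1938 0.7205
38.3593 25.5642 9.7303 1.6160 0.0000
43.4170 32.4556 17.5199 3.6247 0.0000 0.0000
47.7498 38.3593 25.5642 8.1300 0.0000 0.0000 0.0000
51.4617 43.4170 32.4556 17.5199 0.0000 0.0000 0.0000 0.0000

Δt=0.26586  u=1.16729  d=0.85669  q=0.54288  discount=0.97532
step 7 (expiry): payoffs max(K−S,0) = 51.4617 43.4170 32.4556 17.5199 0.0000 0.0000 0.0000 0.0000
step 6: (k=6,j=0): S=25.9002, (K−S)⁺=47.7498, hold=45.9320 ⇒ V=47.7498 exercise | (k=6,j=1): S=35.2907, (K−S)⁺=38.3593, hold=36.5416 ⇒ V=38.3593 exercise | (k=6,j=2): S=48.0858, (K−S)⁺=25.5642, hold=23.7464 ⇒ V=25.5642 exercise | (k=6,j=3): S=65.5200, (K−S)⁺=8.1300, hold=7.8111 ⇒ V=8.1300 exercise | (k=6,j=4): S=89.2752, (K−S)⁺=0.0000, hold=0.0000 ⇒ V=0.0000 continue | (k=6,j=5): S=121.6431, (K−S)⁺=0.0000, hold=0.0000 ⇒ V=0.0000 continue | (k=6,j=6): S=165.7465, (K−S)⁺=0.0000, hold=0.0000 ⇒ V=0.0000 continue  boundary S*=65.5200
step 5: (k=5,j=0): S=30.2330, (K−S)⁺=43.4170, hold=41.5992 ⇒ V=43.4170 exercise | (k=5,j=1): S=41.1944, (K−S)⁺=32.4556, hold=30.6378 ⇒ V=32.4556 exercise | (k=5,j=2): S=56.1301, (K−S)⁺=17.5199, hold=15.7022 ⇒ V=17.5199 exercise | (k=5,j=3): S=76.4808, (K−S)⁺=0.0000, hold=3.6247 ⇒ V=3.6247 continue | (k=5,j=4): S=104.2099, (K−S)⁺=0.0000, hold=0.0000 ⇒ V=0.0000 continue | (k=5,j=5): S=141.9927, (K−S)⁺=0.0000, hold=0.0000 ⇒ V=0.0000 continue  boundary S*=56.1301
step 4: (k=4,j=0): S=35.2907, (K−S)⁺=38.3593, hold=36.5416 ⇒ V=38.3593 exercise | (k=4,j=1): S=48.0858, (K−S)⁺=25.5642, hold=23.7464 ⇒ V=25.5642 exercise | (k=4,j=2): S=65.5200, (K−S)⁺=8.1300, hold=9.7303 ⇒ V=9.7303 continue | (k=4,j=3): S=89.2752, (K−S)⁺=0.0000, hold=1.6160 ⇒ V=1.6160 continue | (k=4,j=4): S=121.6431, (K−S)⁺=0.0000, hold=0.0000 ⇒ V=0.0000 continue  boundary S*=48.0858
step 3: (k=3,j=0): S=41.1944, (K−S)⁺=32.4556, hold=30.6378 ⇒ V=32.4556 exercise | (k=3,j=1): S=56.1301, (K−S)⁺=17.5199, hold=16.5495 ⇒ V=17.5199 exercise | (k=3,j=2): S=76.4808, (K−S)⁺=0.0000, hold=5.1938 ⇒ V=5.1938 continue | (k=3,j=3): S=104.2099, (K−S)⁺=0.0000, hold=0.7205 ⇒ V=0.7205 continue  boundary S*=56.1301
step 2: (k=2,j=0): S=48.0858, (K−S)⁺=25.5642, hold=23.7464 ⇒ V=25.5642 exercise | (k=2,j=1): S=65.5200, (K−S)⁺=8.1300, hold=10.5611 ⇒ V=10.5611 continue | (k=2,j=2): S=89.2752, (K−S)⁺=0.0000, hold=2.6971 ⇒ V=2.6971 continue  boundary S*=48.0858
step 1: (k=1,j=0): S=56.1301, (K−S)⁺=17.5199, hold=16.9894 ⇒ V=17.5199 exercise | (k=1,j=1): S=76.4808, (K−S)⁺=0.0000, hold=6.1366 ⇒ V=6.1366 continue  boundary S*=56.1301
step 0: (k=0,j=0): S=65.5200, (K−S)⁺=8.1300, hold=11.0603 ⇒ V=11.0603 continue  boundary S*=-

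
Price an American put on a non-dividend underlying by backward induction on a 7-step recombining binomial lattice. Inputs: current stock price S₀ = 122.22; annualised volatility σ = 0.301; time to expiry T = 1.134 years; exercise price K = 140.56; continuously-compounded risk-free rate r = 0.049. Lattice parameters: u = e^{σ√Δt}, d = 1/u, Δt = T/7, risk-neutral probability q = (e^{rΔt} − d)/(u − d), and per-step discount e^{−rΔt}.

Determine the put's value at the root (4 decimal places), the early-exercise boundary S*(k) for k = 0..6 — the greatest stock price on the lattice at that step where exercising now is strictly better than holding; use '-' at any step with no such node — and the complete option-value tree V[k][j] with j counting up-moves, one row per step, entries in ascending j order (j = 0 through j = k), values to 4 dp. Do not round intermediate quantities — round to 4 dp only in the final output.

price = 23.7743
boundary = - - 95.9208 84.9763 95.9208 108.2748 122.2200
tree:
23.7743
33.1769 14.8445
44.6392 22.3575 7.6435
55.5837 32.3826 12.7891 2.6715
65.2794 44.6392 20.7644 5.0978 0.3124
73.8689 55.5837 32.2852 9.6903 0.6329 0.0000
81.4783 65.2794 44.6392 18.3400 1.2825 0.0000 0.0000
88.2194 73.8689 55.5837 32.2852 2.5987 0.0000 0.0000 0.0000

params: Δt=0.16200 u=1.12879 d=0.88590 q=0.50256 e^(-rΔt)=0.99209
t_7 payoffs: 88.2194 73.8689 55.5837 32.2852 2.5987 0.0000 0.0000 0.0000
t_6: node(6,0) S=59.0817 payoff=81.4783 vs cont=80.3669 → 81.4783 [stop]  node(6,1) S=75.2806 payoff=65.2794 vs cont=64.1681 → 65.2794 [stop]  node(6,2) S=95.9208 payoff=44.6392 vs cont=43.5279 → 44.6392 [stop]  node(6,3) S=122.2200 payoff=18.3400 vs cont=17.2287 → 18.3400 [stop]  node(6,4) S=155.7299 payoff=0.0000 vs cont=1.2825 → 1.2825 [wait]  node(6,5) S=198.4274 payoff=0.0000 vs cont=0.0000 → 0.0000 [wait]  node(6,6) S=252.8316 payoff=0.0000 vs cont=0.0000 → 0.0000 [wait]  ⇒ S*(6)=122.2200
t_5: node(5,0) S=66.6911 payoff=73.8689 vs cont=72.7575 → 73.8689 [stop]  node(5,1) S=84.9763 payoff=55.5837 vs cont=54.4724 → 55.5837 [stop]  node(5,2) S=108.2748 payoff=32.2852 vs cont=31.1738 → 32.2852 [stop]  node(5,3) S=137.9613 payoff=2.5987 vs cont=9.6903 → 9.6903 [wait]  node(5,4) S=175.7870 payoff=0.0000 vs cont=0.6329 → 0.6329 [wait]  node(5,5) S=223.9838 payoff=0.0000 vs cont=0.0000 → 0.0000 [wait]  ⇒ S*(5)=108.2748
t_4: node(4,0) S=75.2806 payoff=65.2794 vs cont=64.1681 → 65.2794 [stop]  node(4,1) S=95.9208 payoff=44.6392 vs cont=43.5279 → 44.6392 [stop]  node(4,2) S=122.2200 payoff=18.3400 vs cont=20.7644 → 20.7644 [wait]  node(4,3) S=155.7299 payoff=0.0000 vs cont=5.0978 → 5.0978 [wait]  node(4,4) S=198.4274 payoff=0.0000 vs cont=0.3124 → 0.3124 [wait]  ⇒ S*(4)=95.9208
t_3: node(3,0) S=84.9763 payoff=55.5837 vs cont=54.4724 → 55.5837 [stop]  node(3,1) S=108.2748 payoff=32.2852 vs cont=32.3826 → 32.3826 [wait]  node(3,2) S=137.9613 payoff=2.5987 vs cont=12.7891 → 12.7891 [wait]  node(3,3) S=175.7870 payoff=0.0000 vs cont=2.6715 → 2.6715 [wait]  ⇒ S*(3)=84.9763
t_2: node(2,0) S=95.9208 payoff=44.6392 vs cont=43.5765 → 44.6392 [stop]  node(2,1) S=122.2200 payoff=18.3400 vs cont=22.3575 → 22.3575 [wait]  node(2,2) S=155.7299 payoff=0.0000 vs cont=7.6435 → 7.6435 [wait]  ⇒ S*(2)=95.9208
t_1: node(1,0) S=108.2748 payoff=32.2852 vs cont=33.1769 → 33.1769 [wait]  node(1,1) S=137.9613 payoff=2.5987 vs cont=14.8445 → 14.8445 [wait]  ⇒ S*(1)=-
t_0: node(0,0) S=122.2200 payoff=18.3400 vs cont=23.7743 → 23.7743 [wait]  ⇒ S*(0)=-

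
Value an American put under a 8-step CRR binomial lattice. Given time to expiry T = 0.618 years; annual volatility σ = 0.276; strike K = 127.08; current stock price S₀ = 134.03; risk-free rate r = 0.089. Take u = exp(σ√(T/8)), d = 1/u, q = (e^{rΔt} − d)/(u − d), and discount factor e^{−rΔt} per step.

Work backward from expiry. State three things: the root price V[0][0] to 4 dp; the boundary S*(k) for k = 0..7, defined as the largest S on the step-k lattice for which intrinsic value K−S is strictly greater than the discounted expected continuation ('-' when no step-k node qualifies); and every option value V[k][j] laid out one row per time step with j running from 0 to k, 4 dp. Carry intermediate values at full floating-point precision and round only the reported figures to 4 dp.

price = 6.0319
boundary = - - - 106.4771 98.6146 106.4771 98.6146 106.4771
tree:
6.0319
9.3888 3.0830
14.1651 5.2037 1.2106
20.6029 8.5439 2.2590 0.2808
28.4654 13.5557 4.1353 0.5961 0.0000
35.7474 20.6029 7.3767 1.2657 0.0000 0.0000
42.4916 28.4654 12.6829 2.6872 0.0000 0.0000 0.0000
48.7378 35.7474 20.6029 5.7054 0.0000 0.0000 0.0000 0.0000
54.5228 42.4916 28.4654 12.1134 0.0000 0.0000 0.0000 0.0000 0.0000

Δt=0.07725  u=1.07973  d=0.92616  q=0.52575  discount=0.99315
step 8 (expiry): payoffs max(K−S,0) = 54.5228 42.4916 28.4654 12.1134 0.0000 0.0000 0.0000 0.0000 0.0000
step 7: (k=7,j=0): S=78.3422, (K−S)⁺=48.7378, hold=47.8671 ⇒ V=48.7378 exercise | (k=7,j=1): S=91.3326, (K−S)⁺=35.7474, hold=34.8767 ⇒ V=35.7474 exercise | (k=7,j=2): S=106.4771, (K−S)⁺=20.6029, hold=19.7322 ⇒ V=20.6029 exercise | (k=7,j=3): S=124.1329, (K−S)⁺=2.9471, hold=5.7054 ⇒ V=5.7054 continue | (k=7,j=4): S=144.7162, (K−S)⁺=0.0000, hold=0.0000 ⇒ V=0.0000 continue | (k=7,j=5): S=168.7127, (K−S)⁺=0.0000, hold=0.0000 ⇒ V=0.0000 continue | (k=7,j=6): S=196.6881, (K−S)⁺=0.0000, hold=0.0000 ⇒ V=0.0000 continue | (k=7,j=7): S=229.3024, (K−S)⁺=0.0000, hold=0.0000 ⇒ V=0.0000 continue  boundary S*=106.4771
step 6: (k=6,j=0): S=84.5884, (K−S)⁺=42.4916, hold=41.6209 ⇒ V=42.4916 exercise | (k=6,j=1): S=98.6146, (K−S)⁺=28.4654, hold=27.5947 ⇒ V=28.4654 exercise | (k=6,j=2): S=114.9666, (K−S)⁺=12.1134, hold=12.6829 ⇒ V=12.6829 continue | (k=6,j=3): S=134.0300, (K−S)⁺=0.0000, hold=2.6872 ⇒ V=2.6872 continue | (k=6,j=4): S=156.2545, (K−S)⁺=0.0000, hold=0.0000 ⇒ V=0.0000 continue | (k=6,j=5): S=182.1641, (K−S)⁺=0.0000, hold=0.0000 ⇒ V=0.0000 continue | (k=6,j=6): S=212.3701, (K−S)⁺=0.0000, hold=0.0000 ⇒ V=0.0000 continue  boundary S*=98.6146
step 5: (k=5,j=0): S=91.3326, (K−S)⁺=35.7474, hold=34.8767 ⇒ V=35.7474 exercise | (k=5,j=1): S=106.4771, (K−S)⁺=20.6029, hold=20.0295 ⇒ V=20.6029 exercise | (k=5,j=2): S=124.1329, (K−S)⁺=2.9471, hold=7.3767 ⇒ V=7.3767 continue | (k=5,j=3): S=144.7162, (K−S)⁺=0.0000, hold=1.2657 ⇒ V=1.2657 continue | (k=5,j=4): S=168.7127, (K−S)⁺=0.0000, hold=0.0000 ⇒ V=0.0000 continue | (k=5,j=5): S=196.6881, (K−S)⁺=0.0000, hold=0.0000 ⇒ V=0.0000 continue  boundary S*=106.4771
step 4: (k=4,j=0): S=98.6146, (K−S)⁺=28.4654, hold=27.5947 ⇒ V=28.4654 exercise | (k=4,j=1): S=114.9666, (K−S)⁺=12.1134, hold=13.5557 ⇒ V=13.5557 continue | (k=4,j=2): S=134.0300, (K−S)⁺=0.0000, hold=4.1353 ⇒ V=4.1353 continue | (k=4,j=3): S=156.2545, (K−S)⁺=0.0000, hold=0.5961 ⇒ V=0.5961 continue | (k=4,j=4): S=182.1641, (K−S)⁺=0.0000, hold=0.0000 ⇒ V=0.0000 continue  boundary S*=98.6146
step 3: (k=3,j=0): S=106.4771, (K−S)⁺=20.6029, hold=20.4852 ⇒ V=20.6029 exercise | (k=3,j=1): S=124.1329, (K−S)⁺=2.9471, hold=8.5439 ⇒ V=8.5439 continue | (k=3,j=2): S=144.7162, (K−S)⁺=0.0000, hold=2.2590 ⇒ V=2.2590 continue | (k=3,j=3): S=168.7127, (K−S)⁺=0.0000, hold=0.2808 ⇒ V=0.2808 continue  boundary S*=106.4771
step 2: (k=2,j=0): S=114.9666, (K−S)⁺=12.1134, hold=14.1651 ⇒ V=14.1651 continue | (k=2,j=1): S=134.0300, (K−S)⁺=0.0000, hold=5.2037 ⇒ V=5.2037 continue | (k=2,j=2): S=156.2545, (K−S)⁺=0.0000, hold=1.2106 ⇒ V=1.2106 continue  boundary S*=-
step 1: (k=1,j=0): S=124.1329, (K−S)⁺=2.9471, hold=9.3888 ⇒ V=9.3888 continue | (k=1,j=1): S=144.7162, (K−S)⁺=0.0000, hold=3.0830 ⇒ V=3.0830 continue  boundary S*=-
step 0: (k=0,j=0): S=134.0300, (K−S)⁺=0.0000, hold=6.0319 ⇒ V=6.0319 continue  boundary S*=-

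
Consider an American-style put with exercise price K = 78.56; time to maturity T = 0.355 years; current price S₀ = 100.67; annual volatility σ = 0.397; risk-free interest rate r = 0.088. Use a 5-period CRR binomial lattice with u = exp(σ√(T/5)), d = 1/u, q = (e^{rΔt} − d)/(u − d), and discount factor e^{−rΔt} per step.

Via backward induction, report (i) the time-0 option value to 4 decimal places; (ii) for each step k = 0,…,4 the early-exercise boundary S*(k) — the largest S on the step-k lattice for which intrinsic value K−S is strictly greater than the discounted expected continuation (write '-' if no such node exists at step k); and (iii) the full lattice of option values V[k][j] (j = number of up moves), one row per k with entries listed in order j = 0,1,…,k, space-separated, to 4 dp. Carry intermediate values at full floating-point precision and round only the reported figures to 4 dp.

price = 1.3761
boundary = - - - - 65.9378
tree:
1.3761
2.4701 0.3129
4.3608 0.6337 0.0000
7.5321 1.2835 0.0000 0.0000
12.6222 2.5995 0.0000 0.0000 0.0000
19.2411 5.2647 0.0000 0.0000 0.0000 0.0000

Δt=0.07100, u=1.11158, d=0.89962, q=0.50315, disc=e^(-rΔt)=0.99377
k=5 terminal: V=max(K-S,0) → 19.2411 5.2647 0.0000 0.0000 0.0000 0.0000
k=4: j=0 S=65.9378 intr=12.6222 cont=12.1329 V=12.6222[EX]; j=1 S=81.4737 intr=0.0000 cont=2.5995 V=2.5995[hold]; j=2 S=100.6700 intr=0.0000 cont=0.0000 V=0.0000[hold]; j=3 S=124.3892 intr=0.0000 cont=0.0000 V=0.0000[hold]; j=4 S=153.6971 intr=0.0000 cont=0.0000 V=0.0000[hold]  S*(4)=65.9378
k=3: j=0 S=73.2953 intr=5.2647 cont=7.5321 V=7.5321[hold]; j=1 S=90.5646 intr=0.0000 cont=1.2835 V=1.2835[hold]; j=2 S=111.9029 intr=0.0000 cont=0.0000 V=0.0000[hold]; j=3 S=138.2688 intr=0.0000 cont=0.0000 V=0.0000[hold]  S*(3)=-
k=2: j=0 S=81.4737 intr=0.0000 cont=4.3608 V=4.3608[hold]; j=1 S=100.6700 intr=0.0000 cont=0.6337 V=0.6337[hold]; j=2 S=124.3892 intr=0.0000 cont=0.0000 V=0.0000[hold]  S*(2)=-
k=1: j=0 S=90.5646 intr=0.0000 cont=2.4701 V=2.4701[hold]; j=1 S=111.9029 intr=0.0000 cont=0.3129 V=0.3129[hold]  S*(1)=-
k=0: j=0 S=100.6700 intr=0.0000 cont=1.3761 V=1.3761[hold]  S*(0)=-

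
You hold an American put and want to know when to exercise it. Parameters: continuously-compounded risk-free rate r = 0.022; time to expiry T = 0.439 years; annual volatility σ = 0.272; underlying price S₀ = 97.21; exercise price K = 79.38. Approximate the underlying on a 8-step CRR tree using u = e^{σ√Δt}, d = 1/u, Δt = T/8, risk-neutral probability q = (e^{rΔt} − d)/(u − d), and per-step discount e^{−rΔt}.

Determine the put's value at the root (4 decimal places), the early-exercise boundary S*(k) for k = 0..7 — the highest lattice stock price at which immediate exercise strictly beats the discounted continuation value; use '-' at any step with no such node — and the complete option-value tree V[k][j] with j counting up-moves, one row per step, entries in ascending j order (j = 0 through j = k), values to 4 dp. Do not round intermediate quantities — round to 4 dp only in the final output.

params: Δt=0.05488 u=1.06579 d=0.93827 q=0.49355 e^(-rΔt)=0.99879
t_8 payoffs: 20.9905 13.0547 4.0405 0.0000 0.0000 0.0000 0.0000 0.0000 0.0000
t_7: node(7,0) S=62.2310 payoff=17.1490 vs cont=17.0532 → 17.1490 [stop]  node(7,1) S=70.6889 payoff=8.6911 vs cont=8.5954 → 8.6911 [stop]  node(7,2) S=80.2962 payoff=0.0000 vs cont=2.0438 → 2.0438 [wait]  node(7,3) S=91.2093 payoff=0.0000 vs cont=0.0000 → 0.0000 [wait]  node(7,4) S=103.6055 payoff=0.0000 vs cont=0.0000 → 0.0000 [wait]  node(7,5) S=117.6866 payoff=0.0000 vs cont=0.0000 → 0.0000 [wait]  node(7,6) S=133.6814 payoff=0.0000 vs cont=0.0000 → 0.0000 [wait]  node(7,7) S=151.8500 payoff=0.0000 vs cont=0.0000 → 0.0000 [wait]  ⇒ S*(7)=70.6889
t_6: node(6,0) S=66.3253 payoff=13.0547 vs cont=12.9590 → 13.0547 [stop]  node(6,1) S=75.3395 payoff=4.0405 vs cont=5.4038 → 5.4038 [wait]  node(6,2) S=85.5789 payoff=0.0000 vs cont=1.0338 → 1.0338 [wait]  node(6,3) S=97.2100 payoff=0.0000 vs cont=0.0000 → 0.0000 [wait]  node(6,4) S=110.4218 payoff=0.0000 vs cont=0.0000 → 0.0000 [wait]  node(6,5) S=125.4293 payoff=0.0000 vs cont=0.0000 → 0.0000 [wait]  node(6,6) S=142.4764 payoff=0.0000 vs cont=0.0000 → 0.0000 [wait]  ⇒ S*(6)=66.3253
t_5: node(5,0) S=70.6889 payoff=8.6911 vs cont=9.2675 → 9.2675 [wait]  node(5,1) S=80.2962 payoff=0.0000 vs cont=3.2431 → 3.2431 [wait]  node(5,2) S=91.2093 payoff=0.0000 vs cont=0.5230 → 0.5230 [wait]  node(5,3) S=103.6055 payoff=0.0000 vs cont=0.0000 → 0.0000 [wait]  node(5,4) S=117.6866 payoff=0.0000 vs cont=0.0000 → 0.0000 [wait]  node(5,5) S=133.6814 payoff=0.0000 vs cont=0.0000 → 0.0000 [wait]  ⇒ S*(5)=-
t_4: node(4,0) S=75.3395 payoff=4.0405 vs cont=6.2866 → 6.2866 [wait]  node(4,1) S=85.5789 payoff=0.0000 vs cont=1.8983 → 1.8983 [wait]  node(4,2) S=97.2100 payoff=0.0000 vs cont=0.2645 → 0.2645 [wait]  node(4,3) S=110.4218 payoff=0.0000 vs cont=0.0000 → 0.0000 [wait]  node(4,4) S=125.4293 payoff=0.0000 vs cont=0.0000 → 0.0000 [wait]  ⇒ S*(4)=-
t_3: node(3,0) S=80.2962 payoff=0.0000 vs cont=4.1158 → 4.1158 [wait]  node(3,1) S=91.2093 payoff=0.0000 vs cont=1.0906 → 1.0906 [wait]  node(3,2) S=103.6055 payoff=0.0000 vs cont=0.1338 → 0.1338 [wait]  node(3,3) S=117.6866 payoff=0.0000 vs cont=0.0000 → 0.0000 [wait]  ⇒ S*(3)=-
t_2: node(2,0) S=85.5789 payoff=0.0000 vs cont=2.6196 → 2.6196 [wait]  node(2,1) S=97.2100 payoff=0.0000 vs cont=0.6177 → 0.6177 [wait]  node(2,2) S=110.4218 payoff=0.0000 vs cont=0.0677 → 0.0677 [wait]  ⇒ S*(2)=-
t_1: node(1,0) S=91.2093 payoff=0.0000 vs cont=1.6295 → 1.6295 [wait]  node(1,1) S=103.6055 payoff=0.0000 vs cont=0.3458 → 0.3458 [wait]  ⇒ S*(1)=-
t_0: node(0,0) S=97.2100 payoff=0.0000 vs cont=0.9948 → 0.9948 [wait]  ⇒ S*(0)=-

price = 0.9948
boundary = - - - - - - 66.3253 70.6889
tree:
0.9948
1.6295 0.3458
2.6196 0.6177 0.0677
4.1158 1.0906 0.1338 0.0000
6.2866 1.8983 0.2645 0.0000 0.0000
9.2675 3.2431 0.5230 0.0000 0.0000 0.0000
13.0547 5.4038 1.0338 0.0000 0.0000 0.0000 0.0000
17.1490 8.6911 2.0438 0.0000 0.0000 0.0000 0.0000 0.0000
20.9905 13.0547 4.0405 0.0000 0.0000 0.0000 0.0000 0.0000 0.0000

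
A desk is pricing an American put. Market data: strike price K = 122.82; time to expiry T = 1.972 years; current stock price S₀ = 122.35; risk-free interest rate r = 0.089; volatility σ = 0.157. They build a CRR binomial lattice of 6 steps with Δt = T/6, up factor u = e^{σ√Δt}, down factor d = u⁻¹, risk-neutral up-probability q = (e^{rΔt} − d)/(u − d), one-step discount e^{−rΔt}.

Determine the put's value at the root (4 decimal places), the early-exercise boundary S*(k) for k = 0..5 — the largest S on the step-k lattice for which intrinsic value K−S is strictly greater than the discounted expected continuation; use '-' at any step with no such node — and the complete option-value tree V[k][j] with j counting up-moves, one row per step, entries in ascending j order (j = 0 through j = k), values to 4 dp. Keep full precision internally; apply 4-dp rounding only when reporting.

Δt=0.32867, u=1.09418, d=0.91392, q=0.64219, disc=e^(-rΔt)=0.97117
k=6 terminal: V=max(K-S,0) → 51.5239 37.4618 20.6262 0.4700 0.0000 0.0000 0.0000
k=5: j=0 S=78.0110 intr=44.8090 cont=41.2684 V=44.8090[EX]; j=1 S=93.3975 intr=29.4225 cont=25.8819 V=29.4225[EX]; j=2 S=111.8187 intr=11.0013 cont=7.4607 V=11.0013[EX]; j=3 S=133.8732 intr=0.0000 cont=0.1633 V=0.1633[hold]; j=4 S=160.2776 intr=0.0000 cont=0.0000 V=0.0000[hold]; j=5 S=191.8899 intr=0.0000 cont=0.0000 V=0.0000[hold]  S*(5)=111.8187
k=4: j=0 S=85.3582 intr=37.4618 cont=33.9212 V=37.4618[EX]; j=1 S=102.1938 intr=20.6262 cont=17.0856 V=20.6262[EX]; j=2 S=122.3500 intr=0.4700 cont=3.9248 V=3.9248[hold]; j=3 S=146.4817 intr=0.0000 cont=0.0568 V=0.0568[hold]; j=4 S=175.3729 intr=0.0000 cont=0.0000 V=0.0000[hold]  S*(4)=102.1938
k=3: j=0 S=93.3975 intr=29.4225 cont=25.8819 V=29.4225[EX]; j=1 S=111.8187 intr=11.0013 cont=9.6154 V=11.0013[EX]; j=2 S=133.8732 intr=0.0000 cont=1.3993 V=1.3993[hold]; j=3 S=160.2776 intr=0.0000 cont=0.0197 V=0.0197[hold]  S*(3)=111.8187
k=2: j=0 S=102.1938 intr=20.6262 cont=17.0856 V=20.6262[EX]; j=1 S=122.3500 intr=0.4700 cont=4.6956 V=4.6956[hold]; j=2 S=146.4817 intr=0.0000 cont=0.4985 V=0.4985[hold]  S*(2)=102.1938
k=1: j=0 S=111.8187 intr=11.0013 cont=10.0961 V=11.0013[EX]; j=1 S=133.8732 intr=0.0000 cont=1.9427 V=1.9427[hold]  S*(1)=111.8187
k=0: j=0 S=122.3500 intr=0.4700 cont=5.0345 V=5.0345[hold]  S*(0)=-

price = 5.0345
boundary = - 111.8187 102.1938 111.8187 102.1938 111.8187
tree:
5.0345
11.0013 1.9427
20.6262 4.6956 0.4985
29.4225 11.0013 1.3993 0.0197
37.4618 20.6262 3.9248 0.0568 0.0000
44.8090 29.4225 11.0013 0.1633 0.0000 0.0000
51.5239 37.4618 20.6262 0.4700 0.0000 0.0000 0.0000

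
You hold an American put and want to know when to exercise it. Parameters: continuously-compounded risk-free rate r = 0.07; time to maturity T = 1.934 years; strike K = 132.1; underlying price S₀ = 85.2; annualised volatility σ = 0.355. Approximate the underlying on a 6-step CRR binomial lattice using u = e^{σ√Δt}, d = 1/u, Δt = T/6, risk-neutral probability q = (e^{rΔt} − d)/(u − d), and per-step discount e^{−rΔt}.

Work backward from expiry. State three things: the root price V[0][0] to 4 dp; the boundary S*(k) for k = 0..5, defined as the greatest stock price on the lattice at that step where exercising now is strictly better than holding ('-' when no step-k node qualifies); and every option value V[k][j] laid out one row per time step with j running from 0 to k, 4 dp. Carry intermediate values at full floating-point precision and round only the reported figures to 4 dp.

params: Δt=0.32233 u=1.22330 d=0.81746 q=0.50601 e^(-rΔt)=0.97769
t_6 payoffs: 106.6757 94.0537 75.1654 46.9000 4.6021 0.0000 0.0000
t_5: node(5,0) S=31.1015 payoff=100.9985 vs cont=98.0513 → 100.9985 [stop]  node(5,1) S=46.5419 payoff=85.5581 vs cont=82.6108 → 85.5581 [stop]  node(5,2) S=69.6479 payoff=62.4521 vs cont=59.5049 → 62.4521 [stop]  node(5,3) S=104.2248 payoff=27.8752 vs cont=24.9279 → 27.8752 [stop]  node(5,4) S=155.9677 payoff=0.0000 vs cont=2.2227 → 2.2227 [wait]  node(5,5) S=233.3985 payoff=0.0000 vs cont=0.0000 → 0.0000 [wait]  ⇒ S*(5)=104.2248
t_4: node(4,0) S=38.0463 payoff=94.0537 vs cont=91.1064 → 94.0537 [stop]  node(4,1) S=56.9346 payoff=75.1654 vs cont=72.2182 → 75.1654 [stop]  node(4,2) S=85.2000 payoff=46.9000 vs cont=43.9528 → 46.9000 [stop]  node(4,3) S=127.4979 payoff=4.6021 vs cont=14.5624 → 14.5624 [wait]  node(4,4) S=190.7947 payoff=0.0000 vs cont=1.0735 → 1.0735 [wait]  ⇒ S*(4)=85.2000
t_3: node(3,0) S=46.5419 payoff=85.5581 vs cont=82.6108 → 85.5581 [stop]  node(3,1) S=69.6479 payoff=62.4521 vs cont=59.5049 → 62.4521 [stop]  node(3,2) S=104.2248 payoff=27.8752 vs cont=29.8555 → 29.8555 [wait]  node(3,3) S=155.9677 payoff=0.0000 vs cont=7.5642 → 7.5642 [wait]  ⇒ S*(3)=69.6479
t_2: node(2,0) S=56.9346 payoff=75.1654 vs cont=72.2182 → 75.1654 [stop]  node(2,1) S=85.2000 payoff=46.9000 vs cont=44.9325 → 46.9000 [stop]  node(2,2) S=127.4979 payoff=4.6021 vs cont=18.1614 → 18.1614 [wait]  ⇒ S*(2)=85.2000
t_1: node(1,0) S=69.6479 payoff=62.4521 vs cont=59.5049 → 62.4521 [stop]  node(1,1) S=104.2248 payoff=27.8752 vs cont=31.6360 → 31.6360 [wait]  ⇒ S*(1)=69.6479
t_0: node(0,0) S=85.2000 payoff=46.9000 vs cont=45.8133 → 46.9000 [stop]  ⇒ S*(0)=85.2000

price = 46.9000
boundary = 85.2000 69.6479 85.2000 69.6479 85.2000 104.2248
tree:
46.9000
62.4521 31.6360
75.1654 46.9000 18.1614
85.5581 62.4521 29.8555 7.5642
94.0537 75.1654 46.9000 14.5624 1.0735
100.9985 85.5581 62.4521 27.8752 2.2227 0.0000
106.6757 94.0537 75.1654 46.9000 4.6021 0.0000 0.0000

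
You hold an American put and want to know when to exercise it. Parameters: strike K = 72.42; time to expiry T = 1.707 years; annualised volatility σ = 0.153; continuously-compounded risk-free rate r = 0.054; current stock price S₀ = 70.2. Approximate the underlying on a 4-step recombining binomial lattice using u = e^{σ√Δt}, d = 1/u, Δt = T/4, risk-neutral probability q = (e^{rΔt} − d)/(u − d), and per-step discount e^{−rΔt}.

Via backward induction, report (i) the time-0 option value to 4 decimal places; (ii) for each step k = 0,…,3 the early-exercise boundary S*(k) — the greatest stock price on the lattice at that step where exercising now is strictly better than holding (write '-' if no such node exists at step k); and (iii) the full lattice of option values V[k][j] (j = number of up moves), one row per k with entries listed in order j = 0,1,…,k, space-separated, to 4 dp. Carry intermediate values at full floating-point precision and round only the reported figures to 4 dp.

params: Δt=0.42675 u=1.10511 d=0.90488 q=0.59146 e^(-rΔt)=0.97722
t_4 payoffs: 25.3539 14.9392 2.2200 0.0000 0.0000
t_3: node(3,0) S=52.0134 payoff=20.4066 vs cont=18.7568 → 20.4066 [stop]  node(3,1) S=63.5228 payoff=8.8972 vs cont=7.2474 → 8.8972 [stop]  node(3,2) S=77.5790 payoff=0.0000 vs cont=0.8863 → 0.8863 [wait]  node(3,3) S=94.7456 payoff=0.0000 vs cont=0.0000 → 0.0000 [wait]  ⇒ S*(3)=63.5228
t_2: node(2,0) S=57.4808 payoff=14.9392 vs cont=13.2894 → 14.9392 [stop]  node(2,1) S=70.2000 payoff=2.2200 vs cont=4.0643 → 4.0643 [wait]  node(2,2) S=85.7337 payoff=0.0000 vs cont=0.3538 → 0.3538 [wait]  ⇒ S*(2)=57.4808
t_1: node(1,0) S=63.5228 payoff=8.8972 vs cont=8.3134 → 8.8972 [stop]  node(1,1) S=77.5790 payoff=0.0000 vs cont=1.8271 → 1.8271 [wait]  ⇒ S*(1)=63.5228
t_0: node(0,0) S=70.2000 payoff=2.2200 vs cont=4.6081 → 4.6081 [wait]  ⇒ S*(0)=-

price = 4.6081
boundary = - 63.5228 57.4808 63.5228
tree:
4.6081
8.8972 1.8271
14.9392 4.0643 0.3538
20.4066 8.8972 0.8863 0.0000
25.3539 14.9392 2.2200 0.0000 0.0000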